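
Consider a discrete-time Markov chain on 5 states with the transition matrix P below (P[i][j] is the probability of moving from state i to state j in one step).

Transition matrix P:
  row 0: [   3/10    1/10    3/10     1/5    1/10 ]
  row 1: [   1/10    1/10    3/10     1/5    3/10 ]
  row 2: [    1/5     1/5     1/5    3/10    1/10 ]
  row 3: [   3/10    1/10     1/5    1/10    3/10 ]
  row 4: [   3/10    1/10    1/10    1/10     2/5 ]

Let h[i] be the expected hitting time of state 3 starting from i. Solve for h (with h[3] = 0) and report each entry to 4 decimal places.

First-step conditioning: h[3] = 0; for i ≠ 3, h[i] = 1 + Σ_k P[i][k]·h[k].
  h[0] = 1 + 3/10·h[0] + 1/10·h[1] + 3/10·h[2] + 1/10·h[4]
  h[1] = 1 + 1/10·h[0] + 1/10·h[1] + 3/10·h[2] + 3/10·h[4]
  h[2] = 1 + 1/5·h[0] + 1/5·h[1] + 1/5·h[2] + 1/10·h[4]
  h[4] = 1 + 3/10·h[0] + 1/10·h[1] + 1/10·h[2] + 2/5·h[4]
Solving the 4×4 linear system over states ≠ 3 gives exactly h = [645/133, 2000/399, 1765/399, 0, 2260/399] (h[3] = 0 is the target).

h = [4.8496, 5.0125, 4.4236, 0.0000, 5.6642]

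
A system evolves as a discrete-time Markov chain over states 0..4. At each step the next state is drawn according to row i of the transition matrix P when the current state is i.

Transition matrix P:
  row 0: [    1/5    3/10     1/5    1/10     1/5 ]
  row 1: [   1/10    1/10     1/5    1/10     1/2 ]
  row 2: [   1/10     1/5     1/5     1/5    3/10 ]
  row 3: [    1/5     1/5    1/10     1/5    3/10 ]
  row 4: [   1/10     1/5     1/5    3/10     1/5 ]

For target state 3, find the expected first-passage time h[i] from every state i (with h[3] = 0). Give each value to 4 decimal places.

h = [5.6630, 5.3867, 5.0138, 0.0000, 4.5580]

First-step conditioning: h[3] = 0; for i ≠ 3, h[i] = 1 + Σ_k P[i][k]·h[k].
  h[0] = 1 + 1/5·h[0] + 3/10·h[1] + 1/5·h[2] + 1/5·h[4]
  h[1] = 1 + 1/10·h[0] + 1/10·h[1] + 1/5·h[2] + 1/2·h[4]
  h[2] = 1 + 1/10·h[0] + 1/5·h[1] + 1/5·h[2] + 3/10·h[4]
  h[4] = 1 + 1/10·h[0] + 1/5·h[1] + 1/5·h[2] + 1/5·h[4]
Solving the 4×4 linear system over states ≠ 3 gives exactly h = [1025/181, 975/181, 1815/362, 0, 825/181] (h[3] = 0 is the target).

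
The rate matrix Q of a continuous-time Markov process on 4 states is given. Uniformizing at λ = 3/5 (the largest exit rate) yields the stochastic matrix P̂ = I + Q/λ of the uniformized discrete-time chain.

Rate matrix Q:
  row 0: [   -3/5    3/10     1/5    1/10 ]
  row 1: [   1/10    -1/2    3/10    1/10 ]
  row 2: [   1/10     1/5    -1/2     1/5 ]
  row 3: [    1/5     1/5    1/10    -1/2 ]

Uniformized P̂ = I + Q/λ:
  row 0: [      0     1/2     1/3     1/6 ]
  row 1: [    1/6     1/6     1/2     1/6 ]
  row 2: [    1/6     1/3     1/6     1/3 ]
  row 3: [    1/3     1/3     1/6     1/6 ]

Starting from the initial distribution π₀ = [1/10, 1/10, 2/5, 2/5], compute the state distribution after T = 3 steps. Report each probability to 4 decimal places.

π = [0.1722, 0.3093, 0.2995, 0.2190]

t=0: π = [0.1000, 0.1000, 0.4000, 0.4000]
t=1: π = [0.2167, 0.3333, 0.2167, 0.2333]
t=2: π = [0.1694, 0.3139, 0.3139, 0.2028]
t=3: π = [0.1722, 0.3093, 0.2995, 0.2190]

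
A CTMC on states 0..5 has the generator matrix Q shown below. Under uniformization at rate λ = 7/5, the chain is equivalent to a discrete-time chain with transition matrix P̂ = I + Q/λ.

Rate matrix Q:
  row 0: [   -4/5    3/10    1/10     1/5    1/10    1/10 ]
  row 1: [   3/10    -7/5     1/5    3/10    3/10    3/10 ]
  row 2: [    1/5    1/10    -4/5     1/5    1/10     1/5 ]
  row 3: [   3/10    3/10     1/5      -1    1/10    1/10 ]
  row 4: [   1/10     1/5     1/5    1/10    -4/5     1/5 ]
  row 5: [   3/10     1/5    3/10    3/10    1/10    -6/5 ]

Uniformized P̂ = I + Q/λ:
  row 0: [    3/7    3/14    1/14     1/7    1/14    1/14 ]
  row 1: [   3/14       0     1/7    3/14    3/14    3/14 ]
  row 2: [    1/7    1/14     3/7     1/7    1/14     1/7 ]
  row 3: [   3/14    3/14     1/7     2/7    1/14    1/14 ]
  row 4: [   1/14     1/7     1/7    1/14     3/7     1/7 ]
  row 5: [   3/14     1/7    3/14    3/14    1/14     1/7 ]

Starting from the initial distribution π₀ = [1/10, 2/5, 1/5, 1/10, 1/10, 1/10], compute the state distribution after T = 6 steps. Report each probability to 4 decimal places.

π = [0.2296, 0.1385, 0.1895, 0.1767, 0.1419, 0.1237]

t=0: π = [0.1000, 0.4000, 0.2000, 0.1000, 0.1000, 0.1000]
t=1: π = [0.2071, 0.0857, 0.2000, 0.1857, 0.1643, 0.1571]
t=2: π = [0.2209, 0.1444, 0.1964, 0.1750, 0.1423, 0.1209]
t=3: π = [0.2273, 0.1365, 0.1918, 0.1766, 0.1429, 0.1249]
t=4: π = [0.2289, 0.1385, 0.1904, 0.1766, 0.1420, 0.1238]
t=5: π = [0.2295, 0.1384, 0.1897, 0.1767, 0.1419, 0.1238]
t=6: π = [0.2296, 0.1385, 0.1895, 0.1767, 0.1419, 0.1237]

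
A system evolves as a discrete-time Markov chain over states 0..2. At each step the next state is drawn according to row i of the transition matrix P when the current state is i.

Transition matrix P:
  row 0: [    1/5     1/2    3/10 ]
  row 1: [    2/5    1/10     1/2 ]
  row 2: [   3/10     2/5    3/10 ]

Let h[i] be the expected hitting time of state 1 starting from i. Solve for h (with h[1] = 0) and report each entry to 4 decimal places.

h = [2.1277, 0.0000, 2.3404]

First-step conditioning: h[1] = 0; for i ≠ 1, h[i] = 1 + Σ_k P[i][k]·h[k].
  h[0] = 1 + 1/5·h[0] + 3/10·h[2]
  h[2] = 1 + 3/10·h[0] + 3/10·h[2]
Solving the 2×2 linear system over states ≠ 1 gives exactly h = [100/47, 0, 110/47] (h[1] = 0 is the target).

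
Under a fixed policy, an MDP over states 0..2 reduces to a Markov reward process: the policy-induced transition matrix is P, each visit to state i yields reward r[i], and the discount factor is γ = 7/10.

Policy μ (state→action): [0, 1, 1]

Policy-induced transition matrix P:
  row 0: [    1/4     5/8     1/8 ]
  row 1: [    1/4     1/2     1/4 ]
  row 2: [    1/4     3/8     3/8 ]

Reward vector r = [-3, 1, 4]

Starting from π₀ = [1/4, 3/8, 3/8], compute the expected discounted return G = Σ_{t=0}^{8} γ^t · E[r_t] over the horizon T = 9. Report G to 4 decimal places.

t=0: π = [0.2500, 0.3750, 0.3750], E[r] = 1.1250, γ^t·E[r] = 1.125000, running G = 1.125000
t=1: π = [0.2500, 0.4844, 0.2656], E[r] = 0.7969, γ^t·E[r] = 0.557813, running G = 1.682813
t=2: π = [0.2500, 0.4980, 0.2520], E[r] = 0.7559, γ^t·E[r] = 0.370371, running G = 2.053184
t=3: π = [0.2500, 0.4998, 0.2502], E[r] = 0.7507, γ^t·E[r] = 0.257501, running G = 2.310685
t=4: π = [0.2500, 0.5000, 0.2500], E[r] = 0.7501, γ^t·E[r] = 0.180097, running G = 2.490782
t=5: π = [0.2500, 0.5000, 0.2500], E[r] = 0.7500, γ^t·E[r] = 0.126054, running G = 2.616836
t=6: π = [0.2500, 0.5000, 0.2500], E[r] = 0.7500, γ^t·E[r] = 0.088237, running G = 2.705073
t=7: π = [0.2500, 0.5000, 0.2500], E[r] = 0.7500, γ^t·E[r] = 0.061766, running G = 2.766839
t=8: π = [0.2500, 0.5000, 0.2500], E[r] = 0.7500, γ^t·E[r] = 0.043236, running G = 2.810075

G = 2.8101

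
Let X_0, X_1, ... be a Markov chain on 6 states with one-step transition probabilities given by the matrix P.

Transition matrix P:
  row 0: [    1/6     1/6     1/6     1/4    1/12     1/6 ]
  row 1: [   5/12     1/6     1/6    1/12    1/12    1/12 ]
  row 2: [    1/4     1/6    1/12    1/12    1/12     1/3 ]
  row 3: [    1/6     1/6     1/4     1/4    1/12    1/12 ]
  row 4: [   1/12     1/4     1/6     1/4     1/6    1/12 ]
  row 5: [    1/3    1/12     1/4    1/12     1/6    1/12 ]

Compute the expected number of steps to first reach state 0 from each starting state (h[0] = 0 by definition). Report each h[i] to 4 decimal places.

First-step conditioning: h[0] = 0; for i ≠ 0, h[i] = 1 + Σ_k P[i][k]·h[k].
  h[1] = 1 + 1/6·h[1] + 1/6·h[2] + 1/12·h[3] + 1/12·h[4] + 1/12·h[5]
  h[2] = 1 + 1/6·h[1] + 1/12·h[2] + 1/12·h[3] + 1/12·h[4] + 1/3·h[5]
  h[3] = 1 + 1/6·h[1] + 1/4·h[2] + 1/4·h[3] + 1/12·h[4] + 1/12·h[5]
  h[4] = 1 + 1/4·h[1] + 1/6·h[2] + 1/4·h[3] + 1/6·h[4] + 1/12·h[5]
  h[5] = 1 + 1/12·h[1] + 1/4·h[2] + 1/12·h[3] + 1/6·h[4] + 1/12·h[5]
Solving the 5×5 linear system over states ≠ 0 gives exactly h = [0, 100944/31601, 119592/31601, 133092/31601, 143496/31601, 114456/31601] (h[0] = 0 is the target).

h = [0.0000, 3.1943, 3.7844, 4.2116, 4.5409, 3.6219]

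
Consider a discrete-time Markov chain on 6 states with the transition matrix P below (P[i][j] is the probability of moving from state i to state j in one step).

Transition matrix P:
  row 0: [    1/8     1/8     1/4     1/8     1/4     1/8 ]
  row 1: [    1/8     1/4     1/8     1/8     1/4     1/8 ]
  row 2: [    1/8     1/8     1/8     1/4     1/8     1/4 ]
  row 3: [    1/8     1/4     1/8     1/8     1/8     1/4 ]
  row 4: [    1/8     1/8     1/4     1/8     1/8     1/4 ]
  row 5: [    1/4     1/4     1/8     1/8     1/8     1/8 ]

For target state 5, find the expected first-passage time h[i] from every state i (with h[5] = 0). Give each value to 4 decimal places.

First-step conditioning: h[5] = 0; for i ≠ 5, h[i] = 1 + Σ_k P[i][k]·h[k].
  h[0] = 1 + 1/8·h[0] + 1/8·h[1] + 1/4·h[2] + 1/8·h[3] + 1/4·h[4]
  h[1] = 1 + 1/8·h[0] + 1/4·h[1] + 1/8·h[2] + 1/8·h[3] + 1/4·h[4]
  h[2] = 1 + 1/8·h[0] + 1/8·h[1] + 1/8·h[2] + 1/4·h[3] + 1/8·h[4]
  h[3] = 1 + 1/8·h[0] + 1/4·h[1] + 1/8·h[2] + 1/8·h[3] + 1/8·h[4]
  h[4] = 1 + 1/8·h[0] + 1/8·h[1] + 1/4·h[2] + 1/8·h[3] + 1/8·h[4]
Solving the 5×5 linear system over states ≠ 5 gives exactly h = [384/73, 390/73, 342/73, 1042/219, 1024/219, 0] (h[5] = 0 is the target).

h = [5.2603, 5.3425, 4.6849, 4.7580, 4.6758, 0.0000]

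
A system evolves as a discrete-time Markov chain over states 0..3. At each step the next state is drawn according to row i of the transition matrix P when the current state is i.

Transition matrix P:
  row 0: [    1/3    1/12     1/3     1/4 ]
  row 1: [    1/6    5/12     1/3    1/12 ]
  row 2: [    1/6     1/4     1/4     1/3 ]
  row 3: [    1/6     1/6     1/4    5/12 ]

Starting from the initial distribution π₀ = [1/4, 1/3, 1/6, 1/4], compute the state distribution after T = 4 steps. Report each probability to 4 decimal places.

t=0: π = [0.2500, 0.3333, 0.1667, 0.2500]
t=1: π = [0.2083, 0.2431, 0.2986, 0.2500]
t=2: π = [0.2014, 0.2350, 0.2876, 0.2760]
t=3: π = [0.2002, 0.2326, 0.2864, 0.2808]
t=4: π = [0.2000, 0.2320, 0.2861, 0.2819]

π = [0.2000, 0.2320, 0.2861, 0.2819]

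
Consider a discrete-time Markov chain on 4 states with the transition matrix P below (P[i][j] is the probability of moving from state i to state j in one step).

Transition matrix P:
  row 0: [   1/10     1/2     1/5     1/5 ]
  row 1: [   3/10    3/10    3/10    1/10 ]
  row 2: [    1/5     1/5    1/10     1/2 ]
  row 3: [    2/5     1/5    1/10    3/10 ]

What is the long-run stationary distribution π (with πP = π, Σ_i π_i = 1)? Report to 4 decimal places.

Balance equations π_j = Σ_i π_i·P[i][j]:
  π_0 = 1/10·π_0 + 3/10·π_1 + 1/5·π_2 + 2/5·π_3
  π_1 = 1/2·π_0 + 3/10·π_1 + 1/5·π_2 + 1/5·π_3
  π_2 = 1/5·π_0 + 3/10·π_1 + 1/10·π_2 + 1/10·π_3
  normalize: π_0 + π_1 + π_2 + π_3 = 1
Solving the linear system gives exactly π = [157/615, 63/205, 23/123, 154/615].

π = [0.2553, 0.3073, 0.1870, 0.2504]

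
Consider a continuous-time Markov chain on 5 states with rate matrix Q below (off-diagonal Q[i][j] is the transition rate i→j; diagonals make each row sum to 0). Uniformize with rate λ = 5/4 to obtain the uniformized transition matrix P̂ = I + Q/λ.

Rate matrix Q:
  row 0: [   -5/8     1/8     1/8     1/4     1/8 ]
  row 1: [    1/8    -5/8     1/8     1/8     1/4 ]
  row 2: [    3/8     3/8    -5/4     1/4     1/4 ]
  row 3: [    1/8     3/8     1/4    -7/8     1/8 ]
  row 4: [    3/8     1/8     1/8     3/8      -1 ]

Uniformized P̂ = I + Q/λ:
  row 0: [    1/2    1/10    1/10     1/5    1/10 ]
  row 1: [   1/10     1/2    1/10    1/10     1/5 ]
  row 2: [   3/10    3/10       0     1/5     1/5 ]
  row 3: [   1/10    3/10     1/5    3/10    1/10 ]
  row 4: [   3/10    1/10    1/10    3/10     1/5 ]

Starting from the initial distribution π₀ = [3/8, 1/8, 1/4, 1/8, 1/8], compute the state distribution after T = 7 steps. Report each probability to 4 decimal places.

t=0: π = [0.3750, 0.1250, 0.2500, 0.1250, 0.1250]
t=1: π = [0.3250, 0.2250, 0.0875, 0.2125, 0.1500]
t=2: π = [0.2775, 0.2500, 0.1125, 0.2138, 0.1463]
t=3: π = [0.2628, 0.2653, 0.1101, 0.2110, 0.1509]
t=4: π = [0.2573, 0.2703, 0.1101, 0.2097, 0.1526]
t=5: π = [0.2555, 0.2721, 0.1100, 0.2092, 0.1533]
t=6: π = [0.2548, 0.2727, 0.1099, 0.2090, 0.1535]
t=7: π = [0.2546, 0.2729, 0.1099, 0.2090, 0.1536]

π = [0.2546, 0.2729, 0.1099, 0.2090, 0.1536]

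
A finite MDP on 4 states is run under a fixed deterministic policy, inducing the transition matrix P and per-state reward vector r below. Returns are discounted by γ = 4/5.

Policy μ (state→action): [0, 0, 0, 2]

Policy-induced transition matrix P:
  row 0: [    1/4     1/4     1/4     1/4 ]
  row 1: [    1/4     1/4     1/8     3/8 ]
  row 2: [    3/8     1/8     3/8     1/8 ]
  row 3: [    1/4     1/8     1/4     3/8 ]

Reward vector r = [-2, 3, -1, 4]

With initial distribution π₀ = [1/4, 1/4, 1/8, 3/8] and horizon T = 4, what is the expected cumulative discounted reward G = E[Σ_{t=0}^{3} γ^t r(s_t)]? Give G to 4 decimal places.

t=0: π = [0.2500, 0.2500, 0.1250, 0.3750], E[r] = 1.6250, γ^t·E[r] = 1.625000, running G = 1.625000
t=1: π = [0.2656, 0.1875, 0.2344, 0.3125], E[r] = 1.0469, γ^t·E[r] = 0.837500, running G = 2.462500
t=2: π = [0.2793, 0.1816, 0.2559, 0.2832], E[r] = 0.8633, γ^t·E[r] = 0.552500, running G = 3.015000
t=3: π = [0.2820, 0.1826, 0.2593, 0.2761], E[r] = 0.8291, γ^t·E[r] = 0.424500, running G = 3.439500

G = 3.4395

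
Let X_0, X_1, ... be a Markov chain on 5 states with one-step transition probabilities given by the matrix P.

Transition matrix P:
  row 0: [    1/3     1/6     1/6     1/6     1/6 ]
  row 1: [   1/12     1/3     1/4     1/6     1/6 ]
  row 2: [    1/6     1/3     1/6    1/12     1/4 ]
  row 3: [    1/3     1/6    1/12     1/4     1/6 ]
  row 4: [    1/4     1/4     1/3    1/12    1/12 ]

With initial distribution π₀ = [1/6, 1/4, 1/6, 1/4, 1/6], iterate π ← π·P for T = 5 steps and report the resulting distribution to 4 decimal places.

π = [0.2208, 0.2577, 0.2041, 0.1479, 0.1695]

t=0: π = [0.1667, 0.2500, 0.1667, 0.2500, 0.1667]
t=1: π = [0.2292, 0.2500, 0.1944, 0.1597, 0.1667]
t=2: π = [0.2245, 0.2546, 0.2020, 0.1499, 0.1690]
t=3: π = [0.2219, 0.2568, 0.2036, 0.1482, 0.1694]
t=4: π = [0.2211, 0.2575, 0.2040, 0.1479, 0.1695]
t=5: π = [0.2208, 0.2577, 0.2041, 0.1479, 0.1695]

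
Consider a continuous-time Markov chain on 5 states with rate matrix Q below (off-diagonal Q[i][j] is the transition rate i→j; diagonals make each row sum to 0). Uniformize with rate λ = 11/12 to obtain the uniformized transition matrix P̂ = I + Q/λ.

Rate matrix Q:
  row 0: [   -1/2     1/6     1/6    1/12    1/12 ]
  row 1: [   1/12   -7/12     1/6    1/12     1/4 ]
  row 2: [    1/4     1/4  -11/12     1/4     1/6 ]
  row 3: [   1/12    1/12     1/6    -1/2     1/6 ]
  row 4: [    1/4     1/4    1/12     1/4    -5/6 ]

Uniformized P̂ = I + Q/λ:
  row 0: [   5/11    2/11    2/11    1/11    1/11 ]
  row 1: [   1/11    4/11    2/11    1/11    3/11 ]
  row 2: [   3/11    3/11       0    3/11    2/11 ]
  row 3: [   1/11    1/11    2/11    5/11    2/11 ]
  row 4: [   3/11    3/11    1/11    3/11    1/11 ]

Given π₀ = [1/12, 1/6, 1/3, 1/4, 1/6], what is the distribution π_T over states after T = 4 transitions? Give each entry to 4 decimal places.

π = [0.2295, 0.2300, 0.1412, 0.2325, 0.1668]

t=0: π = [0.0833, 0.1667, 0.3333, 0.2500, 0.1667]
t=1: π = [0.2121, 0.2348, 0.1061, 0.2727, 0.1742]
t=2: π = [0.2190, 0.2252, 0.1467, 0.2410, 0.1680]
t=3: π = [0.2278, 0.2295, 0.1399, 0.2358, 0.1671]
t=4: π = [0.2295, 0.2300, 0.1412, 0.2325, 0.1668]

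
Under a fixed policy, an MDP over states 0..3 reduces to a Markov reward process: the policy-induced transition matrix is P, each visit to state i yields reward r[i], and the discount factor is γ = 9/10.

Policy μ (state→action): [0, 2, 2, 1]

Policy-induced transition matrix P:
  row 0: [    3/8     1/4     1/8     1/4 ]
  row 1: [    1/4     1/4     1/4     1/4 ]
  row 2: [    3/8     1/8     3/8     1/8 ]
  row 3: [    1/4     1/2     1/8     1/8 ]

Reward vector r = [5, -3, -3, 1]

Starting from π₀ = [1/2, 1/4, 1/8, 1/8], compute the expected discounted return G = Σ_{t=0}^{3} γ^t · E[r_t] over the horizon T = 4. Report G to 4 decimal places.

t=0: π = [0.5000, 0.2500, 0.1250, 0.1250], E[r] = 1.5000, γ^t·E[r] = 1.500000, running G = 1.500000
t=1: π = [0.3281, 0.2656, 0.1875, 0.2188], E[r] = 0.5000, γ^t·E[r] = 0.450000, running G = 1.950000
t=2: π = [0.3145, 0.2813, 0.2051, 0.1992], E[r] = 0.3125, γ^t·E[r] = 0.253125, running G = 2.203125
t=3: π = [0.3149, 0.2742, 0.2114, 0.1995], E[r] = 0.3174, γ^t·E[r] = 0.231372, running G = 2.434497

G = 2.4345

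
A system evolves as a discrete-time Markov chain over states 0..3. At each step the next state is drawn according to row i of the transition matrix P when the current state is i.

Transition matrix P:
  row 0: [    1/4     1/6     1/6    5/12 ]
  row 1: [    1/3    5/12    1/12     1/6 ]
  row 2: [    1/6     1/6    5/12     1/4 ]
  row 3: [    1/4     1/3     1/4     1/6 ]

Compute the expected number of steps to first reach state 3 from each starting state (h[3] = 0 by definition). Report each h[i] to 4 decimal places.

h = [3.0470, 3.9875, 3.7241, 0.0000]

First-step conditioning: h[3] = 0; for i ≠ 3, h[i] = 1 + Σ_k P[i][k]·h[k].
  h[0] = 1 + 1/4·h[0] + 1/6·h[1] + 1/6·h[2]
  h[1] = 1 + 1/3·h[0] + 5/12·h[1] + 1/12·h[2]
  h[2] = 1 + 1/6·h[0] + 1/6·h[1] + 5/12·h[2]
Solving the 3×3 linear system over states ≠ 3 gives exactly h = [972/319, 1272/319, 108/29, 0] (h[3] = 0 is the target).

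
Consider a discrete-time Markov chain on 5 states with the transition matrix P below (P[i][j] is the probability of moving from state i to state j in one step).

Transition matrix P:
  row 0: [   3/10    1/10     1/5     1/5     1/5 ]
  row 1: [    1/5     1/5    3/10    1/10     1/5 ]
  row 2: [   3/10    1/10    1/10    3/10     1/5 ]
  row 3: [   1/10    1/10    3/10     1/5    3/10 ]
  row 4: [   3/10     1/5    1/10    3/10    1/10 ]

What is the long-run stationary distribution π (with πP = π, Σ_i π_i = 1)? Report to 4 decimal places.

π = [0.2413, 0.1336, 0.1962, 0.2265, 0.2024]

Balance equations π_j = Σ_i π_i·P[i][j]:
  π_0 = 3/10·π_0 + 1/5·π_1 + 3/10·π_2 + 1/10·π_3 + 3/10·π_4
  π_1 = 1/10·π_0 + 1/5·π_1 + 1/10·π_2 + 1/10·π_3 + 1/5·π_4
  π_2 = 1/5·π_0 + 3/10·π_1 + 1/10·π_2 + 3/10·π_3 + 1/10·π_4
  π_3 = 1/5·π_0 + 1/10·π_1 + 3/10·π_2 + 1/5·π_3 + 3/10·π_4
  normalize: π_0 + π_1 + π_2 + π_3 + π_4 = 1
Solving the linear system gives exactly π = [2585/10711, 1431/10711, 2101/10711, 2426/10711, 2168/10711].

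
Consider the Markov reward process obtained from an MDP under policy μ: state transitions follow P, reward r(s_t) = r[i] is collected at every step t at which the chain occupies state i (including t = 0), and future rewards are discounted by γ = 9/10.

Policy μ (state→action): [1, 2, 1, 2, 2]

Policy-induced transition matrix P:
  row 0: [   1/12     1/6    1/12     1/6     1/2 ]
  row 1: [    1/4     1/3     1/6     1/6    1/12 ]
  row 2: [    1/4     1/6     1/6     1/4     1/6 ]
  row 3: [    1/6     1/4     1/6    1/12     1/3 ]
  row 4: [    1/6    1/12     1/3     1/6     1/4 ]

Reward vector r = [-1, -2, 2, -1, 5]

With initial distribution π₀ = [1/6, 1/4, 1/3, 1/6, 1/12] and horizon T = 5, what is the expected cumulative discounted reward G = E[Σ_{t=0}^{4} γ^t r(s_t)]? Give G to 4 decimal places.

t=0: π = [0.1667, 0.2500, 0.3333, 0.1667, 0.0833], E[r] = 0.2500, γ^t·E[r] = 0.250000, running G = 0.250000
t=1: π = [0.2014, 0.2153, 0.1667, 0.1806, 0.2361], E[r] = 0.7014, γ^t·E[r] = 0.631250, running G = 0.881250
t=2: π = [0.1817, 0.1979, 0.1892, 0.1655, 0.2656], E[r] = 0.9635, γ^t·E[r] = 0.780469, running G = 1.661719
t=3: π = [0.1838, 0.1913, 0.1958, 0.1686, 0.2605], E[r] = 0.9589, γ^t·E[r] = 0.699012, running G = 2.360730
t=4: π = [0.1836, 0.1909, 0.1948, 0.1689, 0.2618], E[r] = 0.9642, γ^t·E[r] = 0.632599, running G = 2.993329

G = 2.9933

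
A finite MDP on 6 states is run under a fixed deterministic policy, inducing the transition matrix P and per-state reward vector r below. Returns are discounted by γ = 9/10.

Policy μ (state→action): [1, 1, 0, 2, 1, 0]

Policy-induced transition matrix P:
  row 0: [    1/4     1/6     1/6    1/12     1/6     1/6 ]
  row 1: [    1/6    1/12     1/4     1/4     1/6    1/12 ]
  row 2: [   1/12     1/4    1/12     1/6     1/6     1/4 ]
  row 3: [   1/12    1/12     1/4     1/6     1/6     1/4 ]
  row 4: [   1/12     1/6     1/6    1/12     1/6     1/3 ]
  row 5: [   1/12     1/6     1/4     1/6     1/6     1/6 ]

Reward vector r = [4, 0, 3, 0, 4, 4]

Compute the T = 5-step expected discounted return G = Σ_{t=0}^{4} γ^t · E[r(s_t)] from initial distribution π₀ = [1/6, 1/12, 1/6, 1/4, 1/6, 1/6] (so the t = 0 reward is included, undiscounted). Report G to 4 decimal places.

t=0: π = [0.1667, 0.0833, 0.1667, 0.2500, 0.1667, 0.1667], E[r] = 2.5000, γ^t·E[r] = 2.500000, running G = 2.500000
t=1: π = [0.1181, 0.1528, 0.1944, 0.1458, 0.1667, 0.2222], E[r] = 2.6111, γ^t·E[r] = 2.350000, running G = 4.850000
t=2: π = [0.1157, 0.1580, 0.1939, 0.1557, 0.1667, 0.2101], E[r] = 2.5515, γ^t·E[r] = 2.066719, running G = 6.916719
t=3: π = [0.1158, 0.1567, 0.1942, 0.1563, 0.1667, 0.2104], E[r] = 2.5539, γ^t·E[r] = 1.861805, running G = 8.778523
t=4: π = [0.1157, 0.1568, 0.1941, 0.1562, 0.1667, 0.2106], E[r] = 2.5541, γ^t·E[r] = 1.675743, running G = 10.454266

G = 10.4543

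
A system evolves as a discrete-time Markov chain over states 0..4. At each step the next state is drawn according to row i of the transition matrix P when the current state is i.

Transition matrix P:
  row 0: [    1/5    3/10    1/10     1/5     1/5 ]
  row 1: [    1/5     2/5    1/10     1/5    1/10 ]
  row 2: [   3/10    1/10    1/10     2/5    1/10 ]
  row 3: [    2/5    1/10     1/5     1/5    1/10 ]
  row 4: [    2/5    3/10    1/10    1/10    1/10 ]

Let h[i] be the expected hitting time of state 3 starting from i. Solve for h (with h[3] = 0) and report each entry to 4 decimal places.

h = [4.8649, 4.8157, 3.8575, 0.0000, 5.3071]

First-step conditioning: h[3] = 0; for i ≠ 3, h[i] = 1 + Σ_k P[i][k]·h[k].
  h[0] = 1 + 1/5·h[0] + 3/10·h[1] + 1/10·h[2] + 1/5·h[4]
  h[1] = 1 + 1/5·h[0] + 2/5·h[1] + 1/10·h[2] + 1/10·h[4]
  h[2] = 1 + 3/10·h[0] + 1/10·h[1] + 1/10·h[2] + 1/10·h[4]
  h[4] = 1 + 2/5·h[0] + 3/10·h[1] + 1/10·h[2] + 1/10·h[4]
Solving the 4×4 linear system over states ≠ 3 gives exactly h = [180/37, 1960/407, 1570/407, 0, 2160/407] (h[3] = 0 is the target).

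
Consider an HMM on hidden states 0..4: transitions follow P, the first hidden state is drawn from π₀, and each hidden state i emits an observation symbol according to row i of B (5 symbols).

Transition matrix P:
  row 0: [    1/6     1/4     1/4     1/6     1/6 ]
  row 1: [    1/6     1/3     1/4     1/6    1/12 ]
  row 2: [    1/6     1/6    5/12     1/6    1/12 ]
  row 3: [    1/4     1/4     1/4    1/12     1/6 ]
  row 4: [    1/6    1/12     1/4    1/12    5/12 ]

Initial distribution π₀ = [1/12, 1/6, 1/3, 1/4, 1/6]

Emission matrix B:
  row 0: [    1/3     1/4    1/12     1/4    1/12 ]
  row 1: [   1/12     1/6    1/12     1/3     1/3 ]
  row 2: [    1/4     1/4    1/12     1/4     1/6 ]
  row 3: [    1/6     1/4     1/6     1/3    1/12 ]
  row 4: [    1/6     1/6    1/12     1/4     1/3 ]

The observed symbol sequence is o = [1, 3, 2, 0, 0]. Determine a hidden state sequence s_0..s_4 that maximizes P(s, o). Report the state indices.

t=0: δ = [2.083e-02, 2.778e-02, 8.333e-02, 6.250e-02, 2.778e-02]  (obs o_0=1)
t=1: δ = [3.906e-03, 5.208e-03, 8.681e-03, 4.630e-03, 2.894e-03]  ψ = [3, 3, 2, 2, 4]  (obs o_1=3)
t=2: δ = [1.206e-04, 1.447e-04, 3.014e-04, 2.411e-04, 1.005e-04]  ψ = [2, 1, 2, 2, 4]  (obs o_2=2)
t=3: δ = [2.009e-05, 5.023e-06, 3.140e-05, 8.372e-06, 6.977e-06]  ψ = [3, 3, 2, 2, 4]  (obs o_3=0)
t=4: δ = [1.744e-06, 4.361e-07, 3.270e-06, 8.721e-07, 5.582e-07]  ψ = [2, 2, 2, 2, 0]  (obs o_4=0)
backtrack: best end state = 2; path = [2, 2, 2, 2, 2]

path = [2, 2, 2, 2, 2]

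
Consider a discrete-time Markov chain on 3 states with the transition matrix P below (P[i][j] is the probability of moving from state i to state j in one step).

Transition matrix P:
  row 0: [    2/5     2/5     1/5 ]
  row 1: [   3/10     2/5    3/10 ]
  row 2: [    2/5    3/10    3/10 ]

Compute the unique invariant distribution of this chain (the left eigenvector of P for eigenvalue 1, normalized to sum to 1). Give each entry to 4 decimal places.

π = [0.3626, 0.3736, 0.2637]

Balance equations π_j = Σ_i π_i·P[i][j]:
  π_0 = 2/5·π_0 + 3/10·π_1 + 2/5·π_2
  π_1 = 2/5·π_0 + 2/5·π_1 + 3/10·π_2
  normalize: π_0 + π_1 + π_2 = 1
Solving the linear system gives exactly π = [33/91, 34/91, 24/91].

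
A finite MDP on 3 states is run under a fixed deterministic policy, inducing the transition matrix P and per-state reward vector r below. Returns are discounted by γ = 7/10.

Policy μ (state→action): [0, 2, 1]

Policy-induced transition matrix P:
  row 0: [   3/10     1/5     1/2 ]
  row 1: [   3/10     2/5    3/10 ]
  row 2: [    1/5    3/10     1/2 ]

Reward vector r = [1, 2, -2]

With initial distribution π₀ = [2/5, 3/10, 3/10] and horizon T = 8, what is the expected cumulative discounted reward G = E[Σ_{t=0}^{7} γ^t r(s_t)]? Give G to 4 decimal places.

t=0: π = [0.4000, 0.3000, 0.3000], E[r] = 0.4000, γ^t·E[r] = 0.400000, running G = 0.400000
t=1: π = [0.2700, 0.2900, 0.4400], E[r] = -0.0300, γ^t·E[r] = -0.021000, running G = 0.379000
t=2: π = [0.2560, 0.3020, 0.4420], E[r] = -0.0240, γ^t·E[r] = -0.011760, running G = 0.367240
t=3: π = [0.2558, 0.3046, 0.4396], E[r] = -0.0142, γ^t·E[r] = -0.004871, running G = 0.362369
t=4: π = [0.2560, 0.3049, 0.4391], E[r] = -0.0124, γ^t·E[r] = -0.002968, running G = 0.359402
t=5: π = [0.2561, 0.3049, 0.4390], E[r] = -0.0122, γ^t·E[r] = -0.002048, running G = 0.357353
t=6: π = [0.2561, 0.3049, 0.4390], E[r] = -0.0122, γ^t·E[r] = -0.001434, running G = 0.355919
t=7: π = [0.2561, 0.3049, 0.4390], E[r] = -0.0122, γ^t·E[r] = -0.001004, running G = 0.354915

G = 0.3549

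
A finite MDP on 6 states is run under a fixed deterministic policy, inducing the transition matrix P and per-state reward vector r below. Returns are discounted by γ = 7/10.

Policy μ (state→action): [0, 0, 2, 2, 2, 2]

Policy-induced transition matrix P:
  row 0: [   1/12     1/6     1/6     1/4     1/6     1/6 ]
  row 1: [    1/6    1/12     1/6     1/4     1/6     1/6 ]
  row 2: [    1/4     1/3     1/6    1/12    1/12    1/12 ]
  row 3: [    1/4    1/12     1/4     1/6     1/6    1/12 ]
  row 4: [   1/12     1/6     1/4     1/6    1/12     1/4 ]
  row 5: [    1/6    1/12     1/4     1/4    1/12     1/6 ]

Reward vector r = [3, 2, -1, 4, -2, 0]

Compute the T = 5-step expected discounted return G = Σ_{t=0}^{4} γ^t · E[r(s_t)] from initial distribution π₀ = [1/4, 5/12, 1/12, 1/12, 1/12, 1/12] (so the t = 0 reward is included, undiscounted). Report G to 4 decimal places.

G = 3.6783

t=0: π = [0.2500, 0.4167, 0.0833, 0.0833, 0.0833, 0.0833], E[r] = 1.6667, γ^t·E[r] = 1.666667, running G = 1.666667
t=1: π = [0.1528, 0.1319, 0.1875, 0.2222, 0.1458, 0.1597], E[r] = 1.1319, γ^t·E[r] = 0.792361, running G = 2.459028
t=2: π = [0.1759, 0.1551, 0.2106, 0.1881, 0.1256, 0.1447], E[r] = 1.1285, γ^t·E[r] = 0.552951, running G = 3.011979
t=3: π = [0.1748, 0.1611, 0.2049, 0.1888, 0.1266, 0.1439], E[r] = 1.1435, γ^t·E[r] = 0.392227, running G = 3.404206
t=4: π = [0.1744, 0.1597, 0.2049, 0.1896, 0.1271, 0.1444], E[r] = 1.1417, γ^t·E[r] = 0.274111, running G = 3.678317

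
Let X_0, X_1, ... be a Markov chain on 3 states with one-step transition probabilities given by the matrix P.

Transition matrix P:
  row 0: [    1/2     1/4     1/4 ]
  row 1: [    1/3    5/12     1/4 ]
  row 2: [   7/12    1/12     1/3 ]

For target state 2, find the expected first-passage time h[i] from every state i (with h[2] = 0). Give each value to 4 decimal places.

h = [4.0000, 4.0000, 0.0000]

First-step conditioning: h[2] = 0; for i ≠ 2, h[i] = 1 + Σ_k P[i][k]·h[k].
  h[0] = 1 + 1/2·h[0] + 1/4·h[1]
  h[1] = 1 + 1/3·h[0] + 5/12·h[1]
Solving the 2×2 linear system over states ≠ 2 gives exactly h = [4, 4, 0] (h[2] = 0 is the target).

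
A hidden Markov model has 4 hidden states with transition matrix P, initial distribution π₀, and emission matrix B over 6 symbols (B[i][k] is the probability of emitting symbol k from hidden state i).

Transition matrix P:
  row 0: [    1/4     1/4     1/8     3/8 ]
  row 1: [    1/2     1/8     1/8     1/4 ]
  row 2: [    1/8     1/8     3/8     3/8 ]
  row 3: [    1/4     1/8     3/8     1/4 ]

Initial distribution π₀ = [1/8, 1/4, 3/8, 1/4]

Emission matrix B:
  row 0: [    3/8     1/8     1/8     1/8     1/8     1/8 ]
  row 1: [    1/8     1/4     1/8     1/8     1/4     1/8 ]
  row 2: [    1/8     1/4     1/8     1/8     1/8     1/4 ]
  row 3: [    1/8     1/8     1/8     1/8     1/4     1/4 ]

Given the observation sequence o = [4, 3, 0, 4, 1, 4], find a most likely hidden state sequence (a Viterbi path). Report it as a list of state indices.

path = [1, 0, 0, 3, 2, 3]

t=0: δ = [1.562e-02, 6.250e-02, 4.688e-02, 6.250e-02]  (obs o_0=4)
t=1: δ = [3.906e-03, 9.766e-04, 2.930e-03, 2.197e-03]  ψ = [1, 1, 3, 2]  (obs o_1=3)
t=2: δ = [3.662e-04, 1.221e-04, 1.373e-04, 1.831e-04]  ψ = [0, 0, 2, 0]  (obs o_2=0)
t=3: δ = [1.144e-05, 2.289e-05, 8.583e-06, 3.433e-05]  ψ = [0, 0, 3, 0]  (obs o_3=4)
t=4: δ = [1.431e-06, 1.073e-06, 3.219e-06, 1.073e-06]  ψ = [1, 3, 3, 3]  (obs o_4=1)
t=5: δ = [6.706e-08, 1.006e-07, 1.509e-07, 3.017e-07]  ψ = [1, 2, 2, 2]  (obs o_5=4)
backtrack: best end state = 3; path = [1, 0, 0, 3, 2, 3]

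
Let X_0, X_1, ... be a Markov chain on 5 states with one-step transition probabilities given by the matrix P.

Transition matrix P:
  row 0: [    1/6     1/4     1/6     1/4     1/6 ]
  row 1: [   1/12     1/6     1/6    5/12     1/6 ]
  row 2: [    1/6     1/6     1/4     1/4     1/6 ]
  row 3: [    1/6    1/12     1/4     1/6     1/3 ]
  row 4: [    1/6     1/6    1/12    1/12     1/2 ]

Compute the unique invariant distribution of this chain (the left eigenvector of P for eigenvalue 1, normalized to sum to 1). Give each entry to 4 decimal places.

π = [0.1532, 0.1620, 0.1734, 0.2092, 0.3023]

Balance equations π_j = Σ_i π_i·P[i][j]:
  π_0 = 1/6·π_0 + 1/12·π_1 + 1/6·π_2 + 1/6·π_3 + 1/6·π_4
  π_1 = 1/4·π_0 + 1/6·π_1 + 1/6·π_2 + 1/12·π_3 + 1/6·π_4
  π_2 = 1/6·π_0 + 1/6·π_1 + 1/4·π_2 + 1/4·π_3 + 1/12·π_4
  π_3 = 1/4·π_0 + 5/12·π_1 + 1/4·π_2 + 1/6·π_3 + 1/12·π_4
  normalize: π_0 + π_1 + π_2 + π_3 + π_4 = 1
Solving the linear system gives exactly π = [607/3963, 214/1321, 229/1321, 829/3963, 1198/3963].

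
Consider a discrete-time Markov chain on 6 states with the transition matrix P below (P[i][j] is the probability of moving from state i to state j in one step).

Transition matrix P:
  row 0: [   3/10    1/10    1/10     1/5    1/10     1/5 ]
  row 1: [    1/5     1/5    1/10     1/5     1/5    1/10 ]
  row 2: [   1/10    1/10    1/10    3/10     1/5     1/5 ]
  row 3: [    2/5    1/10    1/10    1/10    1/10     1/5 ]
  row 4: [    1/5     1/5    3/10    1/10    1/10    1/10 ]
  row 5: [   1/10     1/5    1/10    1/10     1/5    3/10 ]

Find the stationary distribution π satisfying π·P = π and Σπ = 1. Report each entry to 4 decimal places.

Balance equations π_j = Σ_i π_i·P[i][j]:
  π_0 = 3/10·π_0 + 1/5·π_1 + 1/10·π_2 + 2/5·π_3 + 1/5·π_4 + 1/10·π_5
  π_1 = 1/10·π_0 + 1/5·π_1 + 1/10·π_2 + 1/10·π_3 + 1/5·π_4 + 1/5·π_5
  π_2 = 1/10·π_0 + 1/10·π_1 + 1/10·π_2 + 1/10·π_3 + 3/10·π_4 + 1/10·π_5
  π_3 = 1/5·π_0 + 1/5·π_1 + 3/10·π_2 + 1/10·π_3 + 1/10·π_4 + 1/10·π_5
  π_4 = 1/10·π_0 + 1/5·π_1 + 1/5·π_2 + 1/10·π_3 + 1/10·π_4 + 1/5·π_5
  normalize: π_0 + π_1 + π_2 + π_3 + π_4 + π_5 = 1
Solving the linear system gives exactly π = [4941/22154, 299/2014, 521/4028, 7223/44308, 591/4028, 763/4028].

π = [0.2230, 0.1485, 0.1293, 0.1630, 0.1467, 0.1894]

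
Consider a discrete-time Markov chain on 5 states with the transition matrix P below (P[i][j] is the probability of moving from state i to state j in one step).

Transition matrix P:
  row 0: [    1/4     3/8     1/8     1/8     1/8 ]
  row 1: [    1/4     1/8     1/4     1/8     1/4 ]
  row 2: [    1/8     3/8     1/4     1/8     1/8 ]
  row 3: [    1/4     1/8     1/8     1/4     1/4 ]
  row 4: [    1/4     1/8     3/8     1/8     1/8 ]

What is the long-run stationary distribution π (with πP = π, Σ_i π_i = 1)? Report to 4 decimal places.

Balance equations π_j = Σ_i π_i·P[i][j]:
  π_0 = 1/4·π_0 + 1/4·π_1 + 1/8·π_2 + 1/4·π_3 + 1/4·π_4
  π_1 = 3/8·π_0 + 1/8·π_1 + 3/8·π_2 + 1/8·π_3 + 1/8·π_4
  π_2 = 1/8·π_0 + 1/4·π_1 + 1/4·π_2 + 1/8·π_3 + 3/8·π_4
  π_3 = 1/8·π_0 + 1/8·π_1 + 1/8·π_2 + 1/4·π_3 + 1/8·π_4
  normalize: π_0 + π_1 + π_2 + π_3 + π_4 = 1
Solving the linear system gives exactly π = [891/4018, 68/287, 454/2009, 1/7, 99/574].

π = [0.2218, 0.2369, 0.2260, 0.1429, 0.1725]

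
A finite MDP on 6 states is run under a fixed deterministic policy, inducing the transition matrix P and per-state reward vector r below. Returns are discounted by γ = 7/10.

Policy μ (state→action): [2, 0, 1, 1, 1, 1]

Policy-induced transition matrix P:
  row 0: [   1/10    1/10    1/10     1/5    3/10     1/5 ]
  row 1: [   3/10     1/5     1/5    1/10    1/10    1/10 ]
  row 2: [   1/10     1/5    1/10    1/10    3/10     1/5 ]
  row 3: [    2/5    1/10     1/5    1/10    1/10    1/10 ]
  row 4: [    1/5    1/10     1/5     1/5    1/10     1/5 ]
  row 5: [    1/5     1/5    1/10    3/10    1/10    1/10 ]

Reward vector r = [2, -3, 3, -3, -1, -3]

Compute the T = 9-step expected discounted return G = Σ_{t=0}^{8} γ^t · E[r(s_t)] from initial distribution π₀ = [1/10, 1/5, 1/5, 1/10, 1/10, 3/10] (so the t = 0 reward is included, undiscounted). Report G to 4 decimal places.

t=0: π = [0.1000, 0.2000, 0.2000, 0.1000, 0.1000, 0.3000], E[r] = -1.1000, γ^t·E[r] = -1.100000, running G = -1.100000
t=1: π = [0.2100, 0.1700, 0.1400, 0.1800, 0.1600, 0.1400], E[r] = -0.7900, γ^t·E[r] = -0.553000, running G = -1.653000
t=2: π = [0.2180, 0.1450, 0.1510, 0.1650, 0.1700, 0.1510], E[r] = -0.6640, γ^t·E[r] = -0.325360, running G = -1.978360
t=3: π = [0.2106, 0.1447, 0.1480, 0.1690, 0.1738, 0.1539], E[r] = -0.7114, γ^t·E[r] = -0.244010, running G = -2.222370
t=4: π = [0.2124, 0.1447, 0.1488, 0.1692, 0.1717, 0.1532], E[r] = -0.7020, γ^t·E[r] = -0.168553, running G = -2.390923
t=5: π = [0.2122, 0.1447, 0.1486, 0.1691, 0.1722, 0.1533], E[r] = -0.7032, γ^t·E[r] = -0.118188, running G = -2.509111
t=6: π = [0.2122, 0.1447, 0.1486, 0.1691, 0.1722, 0.1533], E[r] = -0.7031, γ^t·E[r] = -0.082720, running G = -2.591830
t=7: π = [0.2122, 0.1447, 0.1486, 0.1691, 0.1722, 0.1533], E[r] = -0.7031, γ^t·E[r] = -0.057904, running G = -2.649735
t=8: π = [0.2122, 0.1447, 0.1486, 0.1691, 0.1722, 0.1533], E[r] = -0.7031, γ^t·E[r] = -0.040533, running G = -2.690268

G = -2.6903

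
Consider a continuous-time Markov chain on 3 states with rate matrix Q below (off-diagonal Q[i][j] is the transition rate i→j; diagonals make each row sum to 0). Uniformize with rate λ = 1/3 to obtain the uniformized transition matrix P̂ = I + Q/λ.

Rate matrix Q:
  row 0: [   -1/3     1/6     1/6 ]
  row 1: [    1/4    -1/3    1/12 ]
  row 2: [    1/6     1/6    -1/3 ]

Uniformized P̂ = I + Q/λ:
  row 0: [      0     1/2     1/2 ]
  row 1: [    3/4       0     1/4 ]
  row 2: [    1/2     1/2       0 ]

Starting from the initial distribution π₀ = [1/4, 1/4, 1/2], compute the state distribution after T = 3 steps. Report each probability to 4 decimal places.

π = [0.3906, 0.3438, 0.2656]

t=0: π = [0.2500, 0.2500, 0.5000]
t=1: π = [0.4375, 0.3750, 0.1875]
t=2: π = [0.3750, 0.3125, 0.3125]
t=3: π = [0.3906, 0.3438, 0.2656]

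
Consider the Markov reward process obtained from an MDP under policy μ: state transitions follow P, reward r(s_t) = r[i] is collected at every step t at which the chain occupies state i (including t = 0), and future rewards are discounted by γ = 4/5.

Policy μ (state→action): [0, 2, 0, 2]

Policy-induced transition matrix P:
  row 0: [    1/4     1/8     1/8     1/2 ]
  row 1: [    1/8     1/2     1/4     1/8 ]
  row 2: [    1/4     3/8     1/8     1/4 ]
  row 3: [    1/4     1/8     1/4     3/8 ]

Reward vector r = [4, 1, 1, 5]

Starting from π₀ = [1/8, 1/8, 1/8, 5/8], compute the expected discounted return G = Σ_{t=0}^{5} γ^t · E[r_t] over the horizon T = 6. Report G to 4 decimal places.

G = 11.8632

t=0: π = [0.1250, 0.1250, 0.1250, 0.6250], E[r] = 3.8750, γ^t·E[r] = 3.875000, running G = 3.875000
t=1: π = [0.2344, 0.2031, 0.2188, 0.3438], E[r] = 3.0781, γ^t·E[r] = 2.462500, running G = 6.337500
t=2: π = [0.2246, 0.2559, 0.1934, 0.3262], E[r] = 2.9785, γ^t·E[r] = 1.906250, running G = 8.243750
t=3: π = [0.2180, 0.2693, 0.1978, 0.3149], E[r] = 2.9138, γ^t·E[r] = 1.491875, running G = 9.735625
t=4: π = [0.2163, 0.2754, 0.1980, 0.3102], E[r] = 2.8899, γ^t·E[r] = 1.183688, running G = 10.919313
t=5: π = [0.2156, 0.2778, 0.1982, 0.3084], E[r] = 2.8805, γ^t·E[r] = 0.943866, running G = 11.863179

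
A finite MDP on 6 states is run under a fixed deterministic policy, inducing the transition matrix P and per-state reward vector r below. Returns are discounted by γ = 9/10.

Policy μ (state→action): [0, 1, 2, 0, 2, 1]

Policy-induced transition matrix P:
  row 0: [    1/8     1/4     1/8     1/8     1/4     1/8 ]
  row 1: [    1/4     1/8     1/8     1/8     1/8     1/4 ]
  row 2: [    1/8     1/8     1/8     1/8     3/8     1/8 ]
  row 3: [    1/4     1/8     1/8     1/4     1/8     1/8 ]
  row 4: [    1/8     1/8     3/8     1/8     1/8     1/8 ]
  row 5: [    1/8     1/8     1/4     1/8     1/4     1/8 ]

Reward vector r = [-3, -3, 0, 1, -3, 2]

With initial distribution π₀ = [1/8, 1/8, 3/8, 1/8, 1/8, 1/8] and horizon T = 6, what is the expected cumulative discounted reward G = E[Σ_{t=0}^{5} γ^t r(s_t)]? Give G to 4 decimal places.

G = -4.9656

t=0: π = [0.1250, 0.1250, 0.3750, 0.1250, 0.1250, 0.1250], E[r] = -0.7500, γ^t·E[r] = -0.750000, running G = -0.750000
t=1: π = [0.1563, 0.1406, 0.1719, 0.1406, 0.2500, 0.1406], E[r] = -1.2188, γ^t·E[r] = -1.096875, running G = -1.846875
t=2: π = [0.1602, 0.1445, 0.2051, 0.1426, 0.2051, 0.1426], E[r] = -1.1016, γ^t·E[r] = -0.892266, running G = -2.739141
t=3: π = [0.1609, 0.1450, 0.1941, 0.1428, 0.2141, 0.1431], E[r] = -1.1311, γ^t·E[r] = -0.824574, running G = -3.563715
t=4: π = [0.1610, 0.1451, 0.1964, 0.1429, 0.2115, 0.1431], E[r] = -1.1237, γ^t·E[r] = -0.737272, running G = -4.300987
t=5: π = [0.1610, 0.1451, 0.1958, 0.1429, 0.2121, 0.1431], E[r] = -1.1256, γ^t·E[r] = -0.664637, running G = -4.965624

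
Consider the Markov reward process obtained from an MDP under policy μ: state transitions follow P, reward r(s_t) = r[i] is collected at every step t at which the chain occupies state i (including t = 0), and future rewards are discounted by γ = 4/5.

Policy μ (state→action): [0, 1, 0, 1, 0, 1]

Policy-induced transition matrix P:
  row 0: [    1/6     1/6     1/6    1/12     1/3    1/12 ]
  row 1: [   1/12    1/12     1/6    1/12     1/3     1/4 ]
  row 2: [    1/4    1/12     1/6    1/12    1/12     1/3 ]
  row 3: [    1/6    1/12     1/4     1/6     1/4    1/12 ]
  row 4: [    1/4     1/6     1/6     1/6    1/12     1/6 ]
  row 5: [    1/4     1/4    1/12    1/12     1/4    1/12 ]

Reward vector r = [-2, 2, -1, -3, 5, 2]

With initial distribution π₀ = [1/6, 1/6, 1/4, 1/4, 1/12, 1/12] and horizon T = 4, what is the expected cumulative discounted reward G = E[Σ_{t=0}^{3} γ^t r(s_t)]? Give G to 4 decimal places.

t=0: π = [0.1667, 0.1667, 0.2500, 0.2500, 0.0833, 0.0833], E[r] = -0.4167, γ^t·E[r] = -0.416667, running G = -0.416667
t=1: π = [0.1875, 0.1181, 0.1806, 0.1111, 0.2222, 0.1806], E[r] = 0.8194, γ^t·E[r] = 0.655556, running G = 0.238889
t=2: π = [0.2054, 0.1476, 0.1609, 0.1111, 0.2083, 0.1667], E[r] = 0.7650, γ^t·E[r] = 0.489630, running G = 0.728519
t=3: π = [0.1990, 0.1456, 0.1620, 0.1100, 0.2179, 0.1655], E[r] = 0.8217, γ^t·E[r] = 0.420691, running G = 1.149210

G = 1.1492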